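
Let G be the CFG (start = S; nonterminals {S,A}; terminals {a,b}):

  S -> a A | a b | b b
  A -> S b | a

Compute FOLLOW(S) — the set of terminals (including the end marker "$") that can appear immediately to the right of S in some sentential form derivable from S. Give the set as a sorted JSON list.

FIRST iteration:
pass 1:
  A via A→a: +{a}
  S via S→a A: +{a}
  S via S→b b: +{b}
  FIRST(S)={a,b}  FIRST(A)={a}
pass 2:
  A via A→S b: +{b}
  FIRST(S)={a,b}  FIRST(A)={a,b}
pass 3: — fixpoint
  FIRST(S)={a,b}  FIRST(A)={a,b}

FOLLOW iteration:
seed FOLLOW(S) with $
pass 1:
  A→S b: FOLLOW(S) ⊇ FIRST(b) = {b}; new: +{b}
  S→a A: FOLLOW(A) ⊇ FOLLOW(S) ⊇ {$,b}; new: +{$,b}
  FOLLOW[S]={$,b}  FOLLOW[A]={$,b}
pass 2: — fixpoint
  FOLLOW[S]={$,b}  FOLLOW[A]={$,b}

FOLLOW(S) = ["$", "b"]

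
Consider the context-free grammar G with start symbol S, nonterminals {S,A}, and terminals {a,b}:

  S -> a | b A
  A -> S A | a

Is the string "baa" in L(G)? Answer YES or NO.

CNF form of G:
  S -> T0 A | a
  A -> S A | a
  T0 -> b

CYK fill:
  cell(0,0) b: {T0}  orig:{}
  cell(1,1) a: {A,S}
  cell(2,2) a: {A,S}
  cell(0,1) ba: {S}
  cell(1,2) aa: {A}
  cell(0,2) baa: {A,S}

S ∈ T[0,2] ⇒ YES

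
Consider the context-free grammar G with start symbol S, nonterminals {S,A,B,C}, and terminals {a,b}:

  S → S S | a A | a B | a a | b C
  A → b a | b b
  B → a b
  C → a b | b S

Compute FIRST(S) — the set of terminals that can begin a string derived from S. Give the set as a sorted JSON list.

Compute FIRST by fixpoint:
pass 1:
  A via A→b a: +{b}
  B via B→a b: +{a}
  C via C→a b: +{a}
  C via C→b S: +{b}
  S via S→a A: +{a}
  S via S→b C: +{b}
  FIRST(S)={a,b}  FIRST(A)={b}  FIRST(B)={a}  FIRST(C)={a,b}
pass 2: (stable)
  FIRST(S)={a,b}  FIRST(A)={b}  FIRST(B)={a}  FIRST(C)={a,b}

FIRST(S) = ["a", "b"]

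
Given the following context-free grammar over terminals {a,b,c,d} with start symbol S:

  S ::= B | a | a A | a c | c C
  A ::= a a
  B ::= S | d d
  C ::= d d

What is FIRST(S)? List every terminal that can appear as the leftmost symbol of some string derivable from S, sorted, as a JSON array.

FIRST sets, iterate to fixpoint:
round 1:
  A via A→a a: +{a}
  B via B→d d: +{d}
  C via C→d d: +{d}
  S via S→B: +{d}
  S via S→a: +{a}
  S via S→c C: +{c}
  FIRST[S]={a,c,d}  FIRST[A]={a}  FIRST[B]={d}  FIRST[C]={d}
round 2:
  B via B→S: +{a,c}
  FIRST[S]={a,c,d}  FIRST[A]={a}  FIRST[B]={a,c,d}  FIRST[C]={d}
round 3: done
  FIRST[S]={a,c,d}  FIRST[A]={a}  FIRST[B]={a,c,d}  FIRST[C]={d}

FIRST(S) = ["a", "c", "d"]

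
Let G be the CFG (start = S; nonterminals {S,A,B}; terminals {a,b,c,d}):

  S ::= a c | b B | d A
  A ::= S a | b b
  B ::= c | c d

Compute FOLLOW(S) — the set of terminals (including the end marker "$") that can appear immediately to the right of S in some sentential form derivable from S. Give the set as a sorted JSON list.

Compute FIRST by fixpoint:
[1]
  A via A→b b: +{b}
  B via B→c: +{c}
  S via S→a c: +{a}
  S via S→b B: +{b}
  S via S→d A: +{d}
  S: {a,b,d}  A: {b}  B: {c}
[2]
  A via A→S a: +{a,d}
  S: {a,b,d}  A: {a,b,d}  B: {c}
[3] (no change)
  S: {a,b,d}  A: {a,b,d}  B: {c}

Compute FOLLOW by fixpoint:
seed FOLLOW(S) with $
pass 1:
  A→S a: FOLLOW(S) ⊇ FIRST(a) = {a}; new: +{a}
  S→b B: FOLLOW(B) ⊇ FOLLOW(S) ⊇ {$,a}; new: +{$,a}
  S→d A: FOLLOW(A) ⊇ FOLLOW(S) ⊇ {$,a}; new: +{$,a}
  FOLLOW(S)={$,a}  FOLLOW(A)={$,a}  FOLLOW(B)={$,a}
pass 2: done
  FOLLOW(S)={$,a}  FOLLOW(A)={$,a}  FOLLOW(B)={$,a}

FOLLOW(S) = ["$", "a"]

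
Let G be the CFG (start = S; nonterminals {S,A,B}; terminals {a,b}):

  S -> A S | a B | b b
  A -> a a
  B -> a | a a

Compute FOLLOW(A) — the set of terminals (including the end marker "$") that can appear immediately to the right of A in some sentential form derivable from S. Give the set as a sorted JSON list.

FIRST iteration:
iter 1:
  A via A→a a: +{a}
  B via B→a: +{a}
  S via S→A S: +{a}
  S via S→b b: +{b}
  S: {a,b}  A: {a}  B: {a}
iter 2: (no change)
  S: {a,b}  A: {a}  B: {a}

FOLLOW iteration:
FOLLOW(S) := {$}
[1]
  S→A S: FOLLOW(A) ⊇ FIRST(S) = {a,b}; new: +{a,b}
  S→a B: FOLLOW(B) ⊇ FOLLOW(S) ⊇ {$}; new: +{$}
  S: {$}  A: {a,b}  B: {$}
[2] — fixpoint
  S: {$}  A: {a,b}  B: {$}

FOLLOW(A) = ["a", "b"]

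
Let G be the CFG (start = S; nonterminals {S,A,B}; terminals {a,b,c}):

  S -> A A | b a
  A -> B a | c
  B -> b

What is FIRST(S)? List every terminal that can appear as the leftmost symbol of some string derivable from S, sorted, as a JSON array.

FIRST sets, iterate to fixpoint:
pass 1:
  A via A→c: +{c}
  B via B→b: +{b}
  S via S→A A: +{c}
  S via S→b a: +{b}
  FIRST[S]={b,c}  FIRST[A]={c}  FIRST[B]={b}
pass 2:
  A via A→B a: +{b}
  FIRST[S]={b,c}  FIRST[A]={b,c}  FIRST[B]={b}
pass 3: — fixpoint
  FIRST[S]={b,c}  FIRST[A]={b,c}  FIRST[B]={b}

FIRST(S) = ["b", "c"]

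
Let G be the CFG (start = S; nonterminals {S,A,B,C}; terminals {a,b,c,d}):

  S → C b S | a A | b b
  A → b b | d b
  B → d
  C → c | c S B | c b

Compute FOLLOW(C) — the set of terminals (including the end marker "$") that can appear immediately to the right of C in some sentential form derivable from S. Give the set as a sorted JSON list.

Compute FIRST by fixpoint:
pass 1:
  A via A→b b: +{b}
  A via A→d b: +{d}
  B via B→d: +{d}
  C via C→c: +{c}
  S via S→C b S: +{c}
  S via S→a A: +{a}
  S via S→b b: +{b}
  FIRST[S]={a,b,c}  FIRST[A]={b,d}  FIRST[B]={d}  FIRST[C]={c}
pass 2: done
  FIRST[S]={a,b,c}  FIRST[A]={b,d}  FIRST[B]={d}  FIRST[C]={c}

FOLLOW sets:
seed FOLLOW(S) with $
[1]
  C→c S B: FOLLOW(S) ⊇ FIRST(B) = {d}; new: +{d}
  S→C b S: FOLLOW(C) ⊇ FIRST(b) = {b}; new: +{b}
  S→a A: FOLLOW(A) ⊇ FOLLOW(S) ⊇ {$,d}; new: +{$,d}
  FOLLOW(S)={$,d}  FOLLOW(A)={$,d}  FOLLOW(B)={}  FOLLOW(C)={b}
[2]
  C→c S B: FOLLOW(B) ⊇ FOLLOW(C) ⊇ {b}; new: +{b}
  FOLLOW(S)={$,d}  FOLLOW(A)={$,d}  FOLLOW(B)={b}  FOLLOW(C)={b}
[3] (stable)
  FOLLOW(S)={$,d}  FOLLOW(A)={$,d}  FOLLOW(B)={b}  FOLLOW(C)={b}

FOLLOW(C) = ["b"]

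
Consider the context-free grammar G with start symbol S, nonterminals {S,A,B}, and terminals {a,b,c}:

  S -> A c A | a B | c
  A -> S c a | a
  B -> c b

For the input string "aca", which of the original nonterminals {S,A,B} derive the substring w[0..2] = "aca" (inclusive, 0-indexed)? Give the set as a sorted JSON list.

CNF form of G:
  S -> A X4 | T1 B | c
  A -> S X3 | a
  B -> T0 T2
  T0 -> c
  T1 -> a
  T2 -> b
  X3 -> T0 T1
  X4 -> T0 A

CYK table (by increasing span) — only the sub-triangle for w[0..2]:
  T[0,0] 'a' = {A,T1}  orig:{A}
  T[1,1] 'c' = {S,T0}  orig:{S}
  T[2,2] 'a' = {A,T1}  orig:{A}
  T[0,1] 'ac' = ∅
  T[1,2] 'ca' = {X3,X4}  orig:{}
  T[0,2] 'aca' = {S}

Original NTs in T[0,2] deriving "aca": ["S"]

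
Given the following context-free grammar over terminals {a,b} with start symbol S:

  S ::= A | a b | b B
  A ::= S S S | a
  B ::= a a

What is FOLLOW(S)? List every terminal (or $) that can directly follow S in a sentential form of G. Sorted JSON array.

FIRST sets, iterate to fixpoint:
[1]
  A via A→a: +{a}
  B via B→a a: +{a}
  S via S→A: +{a}
  S via S→b B: +{b}
  S: {a,b}  A: {a}  B: {a}
[2]
  A via A→S S S: +{b}
  S: {a,b}  A: {a,b}  B: {a}
[3] (stable)
  S: {a,b}  A: {a,b}  B: {a}

Compute FOLLOW by fixpoint:
FOLLOW(S) := {$}
pass 1:
  A→S S S: FOLLOW(S) ⊇ FIRST(S) = {a,b}; new: +{a,b}
  S→A: FOLLOW(A) ⊇ FOLLOW(S) ⊇ {$,a,b}; new: +{$,a,b}
  S→b B: FOLLOW(B) ⊇ FOLLOW(S) ⊇ {$,a,b}; new: +{$,a,b}
  S: {$,a,b}  A: {$,a,b}  B: {$,a,b}
pass 2: (no change)
  S: {$,a,b}  A: {$,a,b}  B: {$,a,b}

FOLLOW(S) = ["$", "a", "b"]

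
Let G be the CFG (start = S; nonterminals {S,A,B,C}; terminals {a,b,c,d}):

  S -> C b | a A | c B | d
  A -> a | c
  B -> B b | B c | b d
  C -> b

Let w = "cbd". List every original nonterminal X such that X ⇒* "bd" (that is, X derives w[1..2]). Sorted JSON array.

Convert to CNF:
  S -> C T0 | T1 B | T3 A | d
  A -> a | c
  B -> B T0 | B T1 | T0 T2
  C -> b
  T0 -> b
  T1 -> c
  T2 -> d
  T3 -> a

CYK fill (cells [i..j] with 1 ≤ i ≤ j ≤ 2 only):
  cell(1,1) b: {C,T0}  orig:{C}
  cell(2,2) d: {S,T2}  orig:{S}
  cell(1,2) bd: {B}

Original NTs in T[1,2] deriving "bd": ["B"]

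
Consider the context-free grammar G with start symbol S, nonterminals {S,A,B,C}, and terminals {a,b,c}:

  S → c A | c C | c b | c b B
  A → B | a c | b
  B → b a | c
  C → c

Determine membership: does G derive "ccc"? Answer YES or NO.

Convert to CNF:
  S -> T1 A | T1 C | T1 T2 | T1 X3
  A -> T0 T1 | T2 T0 | b | c
  B -> T2 T0 | c
  C -> c
  T0 -> a
  T1 -> c
  T2 -> b
  X3 -> T2 B

CYK table (by increasing span):
  [0..0]={A,B,C,T1}  "c"  orig:{A,B,C}
  [1..1]={A,B,C,T1}  "c"  orig:{A,B,C}
  [2..2]={A,B,C,T1}  "c"  orig:{A,B,C}
  [0..1]={S}  "cc"
  [1..2]={S}  "cc"
  [0..2]=∅  "ccc"

S ∉ T[0,2] ⇒ NO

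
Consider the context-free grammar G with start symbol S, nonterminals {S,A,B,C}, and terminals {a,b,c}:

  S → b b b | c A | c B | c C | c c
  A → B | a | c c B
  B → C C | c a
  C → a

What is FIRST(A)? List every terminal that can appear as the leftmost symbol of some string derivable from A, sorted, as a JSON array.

Compute FIRST by fixpoint:
round 1:
  A via A→a: +{a}
  A via A→c c B: +{c}
  B via B→c a: +{c}
  C via C→a: +{a}
  S via S→b b b: +{b}
  S via S→c A: +{c}
  FIRST(S)={b,c}  FIRST(A)={a,c}  FIRST(B)={c}  FIRST(C)={a}
round 2:
  B via B→C C: +{a}
  FIRST(S)={b,c}  FIRST(A)={a,c}  FIRST(B)={a,c}  FIRST(C)={a}
round 3: — fixpoint
  FIRST(S)={b,c}  FIRST(A)={a,c}  FIRST(B)={a,c}  FIRST(C)={a}

FIRST(A) = ["a", "c"]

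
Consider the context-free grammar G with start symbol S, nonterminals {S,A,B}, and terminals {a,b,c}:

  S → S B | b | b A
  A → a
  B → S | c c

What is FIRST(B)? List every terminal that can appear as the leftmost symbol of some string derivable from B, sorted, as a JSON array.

Compute FIRST by fixpoint:
iter 1:
  A via A→a: +{a}
  B via B→c c: +{c}
  S via S→b: +{b}
  FIRST[S]={b}  FIRST[A]={a}  FIRST[B]={c}
iter 2:
  B via B→S: +{b}
  FIRST[S]={b}  FIRST[A]={a}  FIRST[B]={b,c}
iter 3: — fixpoint
  FIRST[S]={b}  FIRST[A]={a}  FIRST[B]={b,c}

FIRST(B) = ["b", "c"]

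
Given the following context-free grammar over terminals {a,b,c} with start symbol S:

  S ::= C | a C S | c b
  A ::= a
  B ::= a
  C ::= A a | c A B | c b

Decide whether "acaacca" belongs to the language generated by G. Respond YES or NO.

Convert to CNF:
  S -> A T0 | T0 X4 | T1 T2 | T1 X5
  A -> a
  B -> a
  C -> A T0 | T1 T2 | T1 X3
  T0 -> a
  T1 -> c
  T2 -> b
  X3 -> A B
  X4 -> C S
  X5 -> A B

CYK fill:
  [0..0]={A,B,T0}  "a"  orig:{A,B}
  [1..1]={T1}  "c"  orig:{}
  [2..2]={A,B,T0}  "a"  orig:{A,B}
  [3..3]={A,B,T0}  "a"  orig:{A,B}
  [4..4]={T1}  "c"  orig:{}
  [5..5]={T1}  "c"  orig:{}
  [6..6]={A,B,T0}  "a"  orig:{A,B}
  [0..1]=∅  "ac"
  [1..2]=∅  "ca"
  [2..3]={C,S,X3,X5}  "aa"  orig:{C,S}
  [3..4]=∅  "ac"
  [4..5]=∅  "cc"
  [5..6]=∅  "ca"
  [0..2]=∅  "aca"
  [1..3]={C,S}  "caa"
  [2..4]=∅  "aac"
  [3..5]=∅  "acc"
  [4..6]=∅  "cca"
  [0..3]=∅  "acaa"
  [1..4]=∅  "caac"
  [2..5]=∅  "aacc"
  [3..6]=∅  "acca"
  [0..4]=∅  "acaac"
  [1..5]=∅  "caacc"
  [2..6]=∅  "aacca"
  [0..5]=∅  "acaacc"
  [1..6]=∅  "caacca"
  [0..6]=∅  "acaacca"

S ∉ T[0,6] ⇒ NO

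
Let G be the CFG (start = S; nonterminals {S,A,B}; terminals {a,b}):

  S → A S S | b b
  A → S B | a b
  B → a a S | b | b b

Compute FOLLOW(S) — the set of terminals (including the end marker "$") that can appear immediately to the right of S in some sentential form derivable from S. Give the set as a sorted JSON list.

FIRST iteration:
pass 1:
  A via A→a b: +{a}
  B via B→a a S: +{a}
  B via B→b: +{b}
  S via S→A S S: +{a}
  S via S→b b: +{b}
  S: {a,b}  A: {a}  B: {a,b}
pass 2:
  A via A→S B: +{b}
  S: {a,b}  A: {a,b}  B: {a,b}
pass 3: done
  S: {a,b}  A: {a,b}  B: {a,b}

Compute FOLLOW by fixpoint:
initialize: $ ∈ FOLLOW(S)
round 1:
  A→S B: FOLLOW(S) ⊇ FIRST(B) = {a,b}; new: +{a,b}
  S→A S S: FOLLOW(A) ⊇ FIRST(S) = {a,b}; new: +{a,b}
  FOLLOW[S]={$,a,b}  FOLLOW[A]={a,b}  FOLLOW[B]={}
round 2:
  A→S B: FOLLOW(B) ⊇ FOLLOW(A) ⊇ {a,b}; new: +{a,b}
  FOLLOW[S]={$,a,b}  FOLLOW[A]={a,b}  FOLLOW[B]={a,b}
round 3: — fixpoint
  FOLLOW[S]={$,a,b}  FOLLOW[A]={a,b}  FOLLOW[B]={a,b}

FOLLOW(S) = ["$", "a", "b"]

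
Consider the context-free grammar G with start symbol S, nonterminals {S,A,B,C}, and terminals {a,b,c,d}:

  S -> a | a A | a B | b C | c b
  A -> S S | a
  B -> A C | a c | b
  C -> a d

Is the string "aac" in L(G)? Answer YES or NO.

CNF form of G:
  S -> T0 A | T0 B | T1 T3 | T3 C | a
  A -> S S | a
  B -> A C | T0 T1 | b
  C -> T0 T2
  T0 -> a
  T1 -> c
  T2 -> d
  T3 -> b

CYK table (by increasing span):
  [0..0]={A,S,T0}  "a"  orig:{A,S}
  [1..1]={A,S,T0}  "a"  orig:{A,S}
  [2..2]={T1}  "c"  orig:{}
  [0..1]={A,S}  "aa"
  [1..2]={B}  "ac"
  [0..2]={S}  "aac"

S ∈ T[0,2] ⇒ YES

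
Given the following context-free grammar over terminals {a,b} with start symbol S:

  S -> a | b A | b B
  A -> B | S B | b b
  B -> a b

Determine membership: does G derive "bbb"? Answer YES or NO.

Convert to CNF:
  S -> T1 A | T1 B | a
  A -> S B | T0 T1 | T1 T1
  B -> T0 T1
  T0 -> a
  T1 -> b

Fill CYK table bottom-up:
  [0..0]={T1}  "b"  orig:{}
  [1..1]={T1}  "b"  orig:{}
  [2..2]={T1}  "b"  orig:{}
  [0..1]={A}  "bb"
  [1..2]={A}  "bb"
  [0..2]={S}  "bbb"

S ∈ T[0,2] ⇒ YES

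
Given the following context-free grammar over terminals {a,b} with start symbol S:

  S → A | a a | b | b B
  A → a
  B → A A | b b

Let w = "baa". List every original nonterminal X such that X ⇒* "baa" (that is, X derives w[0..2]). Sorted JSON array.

Convert to CNF:
  S -> T0 B | T1 T1 | a | b
  A -> a
  B -> A A | T0 T0
  T0 -> b
  T1 -> a

CYK table (by increasing span) (cells [i..j] with 0 ≤ i ≤ j ≤ 2 only):
  T[0,0] 'b' = {S,T0}  orig:{S}
  T[1,1] 'a' = {A,S,T1}  orig:{A,S}
  T[2,2] 'a' = {A,S,T1}  orig:{A,S}
  T[0,1] 'ba' = ∅
  T[1,2] 'aa' = {B,S}
  T[0,2] 'baa' = {S}

Original NTs in T[0,2] deriving "baa": ["S"]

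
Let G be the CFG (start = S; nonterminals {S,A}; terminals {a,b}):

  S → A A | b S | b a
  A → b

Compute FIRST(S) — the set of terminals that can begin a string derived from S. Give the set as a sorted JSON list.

FIRST sets, iterate to fixpoint:
round 1:
  A via A→b: +{b}
  S via S→A A: +{b}
  FIRST(S)={b}  FIRST(A)={b}
round 2: (no change)
  FIRST(S)={b}  FIRST(A)={b}

FIRST(S) = ["b"]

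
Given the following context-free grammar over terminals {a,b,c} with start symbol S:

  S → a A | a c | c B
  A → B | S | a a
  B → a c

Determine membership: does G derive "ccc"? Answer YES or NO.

Convert to CNF:
  S -> T0 A | T0 T1 | T1 B
  A -> T0 A | T0 T0 | T0 T1 | T1 B
  B -> T0 T1
  T0 -> a
  T1 -> c

CYK fill:
  [0..0]={T1}  "c"  orig:{}
  [1..1]={T1}  "c"  orig:{}
  [2..2]={T1}  "c"  orig:{}
  [0..1]=∅  "cc"
  [1..2]=∅  "cc"
  [0..2]=∅  "ccc"

S ∉ T[0,2] ⇒ NO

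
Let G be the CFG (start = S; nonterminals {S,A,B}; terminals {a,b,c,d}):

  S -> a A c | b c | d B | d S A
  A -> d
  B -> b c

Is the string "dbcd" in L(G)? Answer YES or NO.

Convert to CNF:
  S -> T0 T1 | T2 X4 | T3 B | T3 X5
  A -> d
  B -> T0 T1
  T0 -> b
  T1 -> c
  T2 -> a
  T3 -> d
  X4 -> A T1
  X5 -> S A

Fill CYK table bottom-up:
  cell(0,0) d: {A,T3}  orig:{A}
  cell(1,1) b: {T0}  orig:{}
  cell(2,2) c: {T1}  orig:{}
  cell(3,3) d: {A,T3}  orig:{A}
  cell(0,1) db: ∅
  cell(1,2) bc: {B,S}
  cell(2,3) cd: ∅
  cell(0,2) dbc: {S}
  cell(1,3) bcd: {X5}  orig:{}
  cell(0,3) dbcd: {S,X5}  orig:{S}

S ∈ T[0,3] ⇒ YES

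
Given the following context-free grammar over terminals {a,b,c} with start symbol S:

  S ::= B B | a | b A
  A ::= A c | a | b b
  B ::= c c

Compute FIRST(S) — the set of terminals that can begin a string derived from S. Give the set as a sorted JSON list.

Compute FIRST by fixpoint:
round 1:
  A via A→a: +{a}
  A via A→b b: +{b}
  B via B→c c: +{c}
  S via S→B B: +{c}
  S via S→a: +{a}
  S via S→b A: +{b}
  FIRST[S]={a,b,c}  FIRST[A]={a,b}  FIRST[B]={c}
round 2: done
  FIRST[S]={a,b,c}  FIRST[A]={a,b}  FIRST[B]={c}

FIRST(S) = ["a", "b", "c"]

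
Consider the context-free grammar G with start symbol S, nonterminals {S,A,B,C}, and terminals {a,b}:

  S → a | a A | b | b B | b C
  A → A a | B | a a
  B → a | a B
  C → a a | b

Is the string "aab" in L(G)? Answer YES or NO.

Convert to CNF:
  S -> T0 A | T1 B | T1 C | a | b
  A -> A T0 | T0 B | T0 T0 | a
  B -> T0 B | a
  C -> T0 T0 | b
  T0 -> a
  T1 -> b

CYK fill:
  [0..0]={A,B,S,T0}  "a"  orig:{A,B,S}
  [1..1]={A,B,S,T0}  "a"  orig:{A,B,S}
  [2..2]={C,S,T1}  "b"  orig:{C,S}
  [0..1]={A,B,C,S}  "aa"
  [1..2]=∅  "ab"
  [0..2]=∅  "aab"

S ∉ T[0,2] ⇒ NO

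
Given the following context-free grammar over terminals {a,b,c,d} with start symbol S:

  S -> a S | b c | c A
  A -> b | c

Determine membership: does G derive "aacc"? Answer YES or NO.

Convert to CNF:
  S -> T0 S | T1 T2 | T2 A
  A -> b | c
  T0 -> a
  T1 -> b
  T2 -> c

Fill CYK table bottom-up:
  cell(0,0) a: {T0}  orig:{}
  cell(1,1) a: {T0}  orig:{}
  cell(2,2) c: {A,T2}  orig:{A}
  cell(3,3) c: {A,T2}  orig:{A}
  cell(0,1) aa: ∅
  cell(1,2) ac: ∅
  cell(2,3) cc: {S}
  cell(0,2) aac: ∅
  cell(1,3) acc: {S}
  cell(0,3) aacc: {S}

S ∈ T[0,3] ⇒ YES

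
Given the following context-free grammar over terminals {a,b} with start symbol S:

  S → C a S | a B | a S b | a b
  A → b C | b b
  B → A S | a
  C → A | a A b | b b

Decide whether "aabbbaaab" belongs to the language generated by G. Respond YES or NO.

Convert to CNF:
  S -> C X3 | T1 B | T1 T0 | T1 X4
  A -> T0 C | T0 T0
  B -> A S | a
  C -> T0 C | T0 T0 | T1 X2
  T0 -> b
  T1 -> a
  X2 -> A T0
  X3 -> T1 S
  X4 -> S T0

CYK table (by increasing span):
  [0..0]={B,T1}  "a"  orig:{B}
  [1..1]={B,T1}  "a"  orig:{B}
  [2..2]={T0}  "b"  orig:{}
  [3..3]={T0}  "b"  orig:{}
  [4..4]={T0}  "b"  orig:{}
  [5..5]={B,T1}  "a"  orig:{B}
  [6..6]={B,T1}  "a"  orig:{B}
  [7..7]={B,T1}  "a"  orig:{B}
  [8..8]={T0}  "b"  orig:{}
  [0..1]={S}  "aa"
  [1..2]={S}  "ab"
  [2..3]={A,C}  "bb"
  [3..4]={A,C}  "bb"
  [4..5]=∅  "ba"
  [5..6]={S}  "aa"
  [6..7]={S}  "aa"
  [7..8]={S}  "ab"
  [0..2]={X3,X4}  "aab"  orig:{}
  [1..3]={X4}  "abb"  orig:{}
  [2..4]={A,C,X2}  "bbb"  orig:{A,C}
  [3..5]=∅  "bba"
  [4..6]=∅  "baa"
  [5..7]={X3}  "aaa"  orig:{}
  [6..8]={X3,X4}  "aab"  orig:{}
  [0..3]={S}  "aabb"
  [1..4]={C}  "abbb"
  [2..5]=∅  "bbba"
  [3..6]={B}  "bbaa"
  [4..7]=∅  "baaa"
  [5..8]={S}  "aaab"
  [0..4]={X4}  "aabbb"  orig:{}
  [1..5]=∅  "abbba"
  [2..6]={B}  "bbbaa"
  [3..7]={S}  "bbaaa"
  [4..8]=∅  "baaab"
  [0..5]=∅  "aabbba"
  [1..6]={S}  "abbbaa"
  [2..7]={S}  "bbbaaa"
  [3..8]={B,X4}  "bbaaab"  orig:{B}
  [0..6]={X3}  "aabbbaa"  orig:{}
  [1..7]={S,X3}  "abbbaaa"  orig:{S}
  [2..8]={B,X4}  "bbbaaab"  orig:{B}
  [0..7]={X3}  "aabbbaaa"  orig:{}
  [1..8]={S,X4}  "abbbaaab"  orig:{S}
  [0..8]={S,X3}  "aabbbaaab"  orig:{S}

S ∈ T[0,8] ⇒ YES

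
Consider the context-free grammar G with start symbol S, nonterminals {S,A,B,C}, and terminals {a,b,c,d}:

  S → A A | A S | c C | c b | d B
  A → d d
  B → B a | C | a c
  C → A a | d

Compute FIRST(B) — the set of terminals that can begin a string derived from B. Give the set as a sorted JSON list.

Compute FIRST by fixpoint:
pass 1:
  A via A→d d: +{d}
  B via B→a c: +{a}
  C via C→A a: +{d}
  S via S→A A: +{d}
  S via S→c C: +{c}
  FIRST(S)={c,d}  FIRST(A)={d}  FIRST(B)={a}  FIRST(C)={d}
pass 2:
  B via B→C: +{d}
  FIRST(S)={c,d}  FIRST(A)={d}  FIRST(B)={a,d}  FIRST(C)={d}
pass 3: (no change)
  FIRST(S)={c,d}  FIRST(A)={d}  FIRST(B)={a,d}  FIRST(C)={d}

FIRST(B) = ["a", "d"]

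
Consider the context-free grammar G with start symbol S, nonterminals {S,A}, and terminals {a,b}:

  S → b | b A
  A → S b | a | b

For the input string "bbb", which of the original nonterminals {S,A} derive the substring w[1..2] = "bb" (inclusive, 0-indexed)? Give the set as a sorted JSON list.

Convert to CNF:
  S -> T0 A | b
  A -> S T0 | a | b
  T0 -> b

CYK fill (cells [i..j] with 1 ≤ i ≤ j ≤ 2 only):
  T[1,1] 'b' = {A,S,T0}  orig:{A,S}
  T[2,2] 'b' = {A,S,T0}  orig:{A,S}
  T[1,2] 'bb' = {A,S}

Original NTs in T[1,2] deriving "bb": ["A", "S"]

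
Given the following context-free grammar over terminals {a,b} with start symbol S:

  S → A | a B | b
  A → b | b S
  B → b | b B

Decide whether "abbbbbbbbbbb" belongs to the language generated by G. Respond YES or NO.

CNF form of G:
  S -> T0 S | T1 B | b
  A -> T0 S | b
  B -> T0 B | b
  T0 -> b
  T1 -> a

Fill CYK table bottom-up:
  T[0,0] 'a' = {T1}  orig:{}
  T[1,1] 'b' = {A,B,S,T0}  orig:{A,B,S}
  T[2,2] 'b' = {A,B,S,T0}  orig:{A,B,S}
  T[3,3] 'b' = {A,B,S,T0}  orig:{A,B,S}
  T[4,4] 'b' = {A,B,S,T0}  orig:{A,B,S}
  T[5,5] 'b' = {A,B,S,T0}  orig:{A,B,S}
  T[6,6] 'b' = {A,B,S,T0}  orig:{A,B,S}
  T[7,7] 'b' = {A,B,S,T0}  orig:{A,B,S}
  T[8,8] 'b' = {A,B,S,T0}  orig:{A,B,S}
  T[9,9] 'b' = {A,B,S,T0}  orig:{A,B,S}
  T[10,10] 'b' = {A,B,S,T0}  orig:{A,B,S}
  T[11,11] 'b' = {A,B,S,T0}  orig:{A,B,S}
  T[0,1] 'ab' = {S}
  T[1,2] 'bb' = {A,B,S}
  T[2,3] 'bb' = {A,B,S}
  T[3,4] 'bb' = {A,B,S}
  T[4,5] 'bb' = {A,B,S}
  T[5,6] 'bb' = {A,B,S}
  T[6,7] 'bb' = {A,B,S}
  T[7,8] 'bb' = {A,B,S}
  T[8,9] 'bb' = {A,B,S}
  T[9,10] 'bb' = {A,B,S}
  T[10,11] 'bb' = {A,B,S}
  T[0,2] 'abb' = {S}
  T[1,3] 'bbb' = {A,B,S}
  T[2,4] 'bbb' = {A,B,S}
  T[3,5] 'bbb' = {A,B,S}
  T[4,6] 'bbb' = {A,B,S}
  T[5,7] 'bbb' = {A,B,S}
  T[6,8] 'bbb' = {A,B,S}
  T[7,9] 'bbb' = {A,B,S}
  T[8,10] 'bbb' = {A,B,S}
  T[9,11] 'bbb' = {A,B,S}
  T[0,3] 'abbb' = {S}
  T[1,4] 'bbbb' = {A,B,S}
  T[2,5] 'bbbb' = {A,B,S}
  T[3,6] 'bbbb' = {A,B,S}
  T[4,7] 'bbbb' = {A,B,S}
  T[5,8] 'bbbb' = {A,B,S}
  T[6,9] 'bbbb' = {A,B,S}
  T[7,10] 'bbbb' = {A,B,S}
  T[8,11] 'bbbb' = {A,B,S}
  T[0,4] 'abbbb' = {S}
  T[1,5] 'bbbbb' = {A,B,S}
  T[2,6] 'bbbbb' = {A,B,S}
  T[3,7] 'bbbbb' = {A,B,S}
  T[4,8] 'bbbbb' = {A,B,S}
  T[5,9] 'bbbbb' = {A,B,S}
  T[6,10] 'bbbbb' = {A,B,S}
  T[7,11] 'bbbbb' = {A,B,S}
  T[0,5] 'abbbbb' = {S}
  T[1,6] 'bbbbbb' = {A,B,S}
  T[2,7] 'bbbbbb' = {A,B,S}
  T[3,8] 'bbbbbb' = {A,B,S}
  T[4,9] 'bbbbbb' = {A,B,S}
  T[5,10] 'bbbbbb' = {A,B,S}
  T[6,11] 'bbbbbb' = {A,B,S}
  T[0,6] 'abbbbbb' = {S}
  T[1,7] 'bbbbbbb' = {A,B,S}
  T[2,8] 'bbbbbbb' = {A,B,S}
  T[3,9] 'bbbbbbb' = {A,B,S}
  T[4,10] 'bbbbbbb' = {A,B,S}
  T[5,11] 'bbbbbbb' = {A,B,S}
  T[0,7] 'abbbbbbb' = {S}
  T[1,8] 'bbbbbbbb' = {A,B,S}
  T[2,9] 'bbbbbbbb' = {A,B,S}
  T[3,10] 'bbbbbbbb' = {A,B,S}
  T[4,11] 'bbbbbbbb' = {A,B,S}
  T[0,8] 'abbbbbbbb' = {S}
  T[1,9] 'bbbbbbbbb' = {A,B,S}
  T[2,10] 'bbbbbbbbb' = {A,B,S}
  T[3,11] 'bbbbbbbbb' = {A,B,S}
  T[0,9] 'abbbbbbbbb' = {S}
  T[1,10] 'bbbbbbbbbb' = {A,B,S}
  T[2,11] 'bbbbbbbbbb' = {A,B,S}
  T[0,10] 'abbbbbbbbbb' = {S}
  T[1,11] 'bbbbbbbbbbb' = {A,B,S}
  T[0,11] 'abbbbbbbbbbb' = {S}

S ∈ T[0,11] ⇒ YES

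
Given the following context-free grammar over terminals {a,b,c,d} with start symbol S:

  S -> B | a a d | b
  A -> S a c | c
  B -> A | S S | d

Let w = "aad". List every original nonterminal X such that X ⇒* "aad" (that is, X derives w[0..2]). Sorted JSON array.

Convert to CNF:
  S -> S S | S X5 | T0 X6 | b | c | d
  A -> S X3 | c
  B -> S S | S X4 | c | d
  T0 -> a
  T1 -> c
  T2 -> d
  X3 -> T0 T1
  X4 -> T0 T1
  X5 -> T0 T1
  X6 -> T0 T2

CYK table (by increasing span), restricted to cells inside w[0..2]:
  T[0,0] 'a' = {T0}  orig:{}
  T[1,1] 'a' = {T0}  orig:{}
  T[2,2] 'd' = {B,S,T2}  orig:{B,S}
  T[0,1] 'aa' = ∅
  T[1,2] 'ad' = {X6}  orig:{}
  T[0,2] 'aad' = {S}

Original NTs in T[0,2] deriving "aad": ["S"]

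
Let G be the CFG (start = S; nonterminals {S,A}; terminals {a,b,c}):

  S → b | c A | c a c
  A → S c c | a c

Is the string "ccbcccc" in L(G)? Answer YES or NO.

CNF form of G:
  S -> T0 A | T0 X3 | b
  A -> S X2 | T1 T0
  T0 -> c
  T1 -> a
  X2 -> T0 T0
  X3 -> T1 T0

CYK table (by increasing span):
  cell(0,0) c: {T0}  orig:{}
  cell(1,1) c: {T0}  orig:{}
  cell(2,2) b: {S}
  cell(3,3) c: {T0}  orig:{}
  cell(4,4) c: {T0}  orig:{}
  cell(5,5) c: {T0}  orig:{}
  cell(6,6) c: {T0}  orig:{}
  cell(0,1) cc: {X2}  orig:{}
  cell(1,2) cb: ∅
  cell(2,3) bc: ∅
  cell(3,4) cc: {X2}  orig:{}
  cell(4,5) cc: {X2}  orig:{}
  cell(5,6) cc: {X2}  orig:{}
  cell(0,2) ccb: ∅
  cell(1,3) cbc: ∅
  cell(2,4) bcc: {A}
  cell(3,5) ccc: ∅
  cell(4,6) ccc: ∅
  cell(0,3) ccbc: ∅
  cell(1,4) cbcc: {S}
  cell(2,5) bccc: ∅
  cell(3,6) cccc: ∅
  cell(0,4) ccbcc: ∅
  cell(1,5) cbccc: ∅
  cell(2,6) bcccc: ∅
  cell(0,5) ccbccc: ∅
  cell(1,6) cbcccc: {A}
  cell(0,6) ccbcccc: {S}

S ∈ T[0,6] ⇒ YES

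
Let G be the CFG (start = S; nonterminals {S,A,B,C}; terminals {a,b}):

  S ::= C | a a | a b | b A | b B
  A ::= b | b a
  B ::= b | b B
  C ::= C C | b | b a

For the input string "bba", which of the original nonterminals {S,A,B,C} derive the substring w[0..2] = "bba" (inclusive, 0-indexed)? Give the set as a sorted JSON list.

Convert to CNF:
  S -> C C | T0 A | T0 B | T0 T1 | T1 T0 | T1 T1 | b
  A -> T0 T1 | b
  B -> T0 B | b
  C -> C C | T0 T1 | b
  T0 -> b
  T1 -> a

CYK fill — only the sub-triangle for w[0..2]:
  T[0,0] 'b' = {A,B,C,S,T0}  orig:{A,B,C,S}
  T[1,1] 'b' = {A,B,C,S,T0}  orig:{A,B,C,S}
  T[2,2] 'a' = {T1}  orig:{}
  T[0,1] 'bb' = {B,C,S}
  T[1,2] 'ba' = {A,C,S}
  T[0,2] 'bba' = {C,S}

Original NTs in T[0,2] deriving "bba": ["C", "S"]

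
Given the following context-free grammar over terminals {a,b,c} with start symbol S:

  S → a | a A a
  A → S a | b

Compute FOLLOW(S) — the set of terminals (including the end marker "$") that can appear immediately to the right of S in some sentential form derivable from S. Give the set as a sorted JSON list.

FIRST iteration:
iter 1:
  A via A→b: +{b}
  S via S→a: +{a}
  S: {a}  A: {b}
iter 2:
  A via A→S a: +{a}
  S: {a}  A: {a,b}
iter 3: — fixpoint
  S: {a}  A: {a,b}

FOLLOW sets:
FOLLOW(S) := {$}
round 1:
  A→S a: FOLLOW(S) ⊇ FIRST(a) = {a}; new: +{a}
  S→a A a: FOLLOW(A) ⊇ FIRST(a) = {a}; new: +{a}
  FOLLOW[S]={$,a}  FOLLOW[A]={a}
round 2: — fixpoint
  FOLLOW[S]={$,a}  FOLLOW[A]={a}

FOLLOW(S) = ["$", "a"]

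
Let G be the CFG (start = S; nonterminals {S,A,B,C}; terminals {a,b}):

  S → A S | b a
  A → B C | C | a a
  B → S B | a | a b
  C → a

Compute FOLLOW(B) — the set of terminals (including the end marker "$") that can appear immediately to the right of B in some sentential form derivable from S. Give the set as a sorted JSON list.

FIRST sets, iterate to fixpoint:
[1]
  A via A→a a: +{a}
  B via B→a: +{a}
  C via C→a: +{a}
  S via S→A S: +{a}
  S via S→b a: +{b}
  S: {a,b}  A: {a}  B: {a}  C: {a}
[2]
  B via B→S B: +{b}
  S: {a,b}  A: {a}  B: {a,b}  C: {a}
[3]
  A via A→B C: +{b}
  S: {a,b}  A: {a,b}  B: {a,b}  C: {a}
[4] — fixpoint
  S: {a,b}  A: {a,b}  B: {a,b}  C: {a}

FOLLOW iteration:
seed FOLLOW(S) with $
pass 1:
  A→B C: FOLLOW(B) ⊇ FIRST(C) = {a}; new: +{a}
  B→S B: FOLLOW(S) ⊇ FIRST(B) = {a,b}; new: +{a,b}
  S→A S: FOLLOW(A) ⊇ FIRST(S) = {a,b}; new: +{a,b}
  FOLLOW[S]={$,a,b}  FOLLOW[A]={a,b}  FOLLOW[B]={a}  FOLLOW[C]={}
pass 2:
  A→B C: FOLLOW(C) ⊇ FOLLOW(A) ⊇ {a,b}; new: +{a,b}
  FOLLOW[S]={$,a,b}  FOLLOW[A]={a,b}  FOLLOW[B]={a}  FOLLOW[C]={a,b}
pass 3: (stable)
  FOLLOW[S]={$,a,b}  FOLLOW[A]={a,b}  FOLLOW[B]={a}  FOLLOW[C]={a,b}

FOLLOW(B) = ["a"]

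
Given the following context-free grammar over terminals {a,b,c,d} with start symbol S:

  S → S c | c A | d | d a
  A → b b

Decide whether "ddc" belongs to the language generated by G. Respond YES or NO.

Convert to CNF:
  S -> S T1 | T1 A | T2 T3 | d
  A -> T0 T0
  T0 -> b
  T1 -> c
  T2 -> d
  T3 -> a

Fill CYK table bottom-up:
  cell(0,0) d: {S,T2}  orig:{S}
  cell(1,1) d: {S,T2}  orig:{S}
  cell(2,2) c: {T1}  orig:{}
  cell(0,1) dd: ∅
  cell(1,2) dc: {S}
  cell(0,2) ddc: ∅

S ∉ T[0,2] ⇒ NO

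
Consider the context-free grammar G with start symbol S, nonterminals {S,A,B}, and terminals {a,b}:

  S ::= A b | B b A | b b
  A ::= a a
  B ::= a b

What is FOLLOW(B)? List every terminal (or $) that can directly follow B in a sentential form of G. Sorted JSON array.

FIRST sets, iterate to fixpoint:
round 1:
  A via A→a a: +{a}
  B via B→a b: +{a}
  S via S→A b: +{a}
  S via S→b b: +{b}
  FIRST(S)={a,b}  FIRST(A)={a}  FIRST(B)={a}
round 2: (no change)
  FIRST(S)={a,b}  FIRST(A)={a}  FIRST(B)={a}

FOLLOW sets:
initialize: $ ∈ FOLLOW(S)
pass 1:
  S→A b: FOLLOW(A) ⊇ FIRST(b) = {b}; new: +{b}
  S→B b A: FOLLOW(B) ⊇ FIRST(b) = {b}; new: +{b}
  S→B b A: FOLLOW(A) ⊇ FOLLOW(S) ⊇ {$}; new: +{$}
  FOLLOW[S]={$}  FOLLOW[A]={$,b}  FOLLOW[B]={b}
pass 2: — fixpoint
  FOLLOW[S]={$}  FOLLOW[A]={$,b}  FOLLOW[B]={b}

FOLLOW(B) = ["b"]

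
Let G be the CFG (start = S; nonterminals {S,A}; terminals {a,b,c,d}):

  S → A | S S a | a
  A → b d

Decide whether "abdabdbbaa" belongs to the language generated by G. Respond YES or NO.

Convert to CNF:
  S -> S X3 | T0 T1 | a
  A -> T0 T1
  T0 -> b
  T1 -> d
  T2 -> a
  X3 -> S T2

Fill CYK table bottom-up:
  [0..0]={S,T2}  "a"  orig:{S}
  [1..1]={T0}  "b"  orig:{}
  [2..2]={T1}  "d"  orig:{}
  [3..3]={S,T2}  "a"  orig:{S}
  [4..4]={T0}  "b"  orig:{}
  [5..5]={T1}  "d"  orig:{}
  [6..6]={T0}  "b"  orig:{}
  [7..7]={T0}  "b"  orig:{}
  [8..8]={S,T2}  "a"  orig:{S}
  [9..9]={S,T2}  "a"  orig:{S}
  [0..1]=∅  "ab"
  [1..2]={A,S}  "bd"
  [2..3]=∅  "da"
  [3..4]=∅  "ab"
  [4..5]={A,S}  "bd"
  [5..6]=∅  "db"
  [6..7]=∅  "bb"
  [7..8]=∅  "ba"
  [8..9]={X3}  "aa"  orig:{}
  [0..2]=∅  "abd"
  [1..3]={X3}  "bda"  orig:{}
  [2..4]=∅  "dab"
  [3..5]=∅  "abd"
  [4..6]=∅  "bdb"
  [5..7]=∅  "dbb"
  [6..8]=∅  "bba"
  [7..9]=∅  "baa"
  [0..3]={S}  "abda"
  [1..4]=∅  "bdab"
  [2..5]=∅  "dabd"
  [3..6]=∅  "abdb"
  [4..7]=∅  "bdbb"
  [5..8]=∅  "dbba"
  [6..9]=∅  "bbaa"
  [0..4]=∅  "abdab"
  [1..5]=∅  "bdabd"
  [2..6]=∅  "dabdb"
  [3..7]=∅  "abdbb"
  [4..8]=∅  "bdbba"
  [5..9]=∅  "dbbaa"
  [0..5]=∅  "abdabd"
  [1..6]=∅  "bdabdb"
  [2..7]=∅  "dabdbb"
  [3..8]=∅  "abdbba"
  [4..9]=∅  "bdbbaa"
  [0..6]=∅  "abdabdb"
  [1..7]=∅  "bdabdbb"
  [2..8]=∅  "dabdbba"
  [3..9]=∅  "abdbbaa"
  [0..7]=∅  "abdabdbb"
  [1..8]=∅  "bdabdbba"
  [2..9]=∅  "dabdbbaa"
  [0..8]=∅  "abdabdbba"
  [1..9]=∅  "bdabdbbaa"
  [0..9]=∅  "abdabdbbaa"

S ∉ T[0,9] ⇒ NO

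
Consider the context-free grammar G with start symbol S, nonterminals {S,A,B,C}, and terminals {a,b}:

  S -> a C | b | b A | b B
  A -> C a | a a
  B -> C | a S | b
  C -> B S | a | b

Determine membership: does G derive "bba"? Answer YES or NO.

Convert to CNF:
  S -> T0 C | T1 A | T1 B | b
  A -> C T0 | T0 T0
  B -> B S | T0 S | a | b
  C -> B S | a | b
  T0 -> a
  T1 -> b

Fill CYK table bottom-up:
  T[0,0] 'b' = {B,C,S,T1}  orig:{B,C,S}
  T[1,1] 'b' = {B,C,S,T1}  orig:{B,C,S}
  T[2,2] 'a' = {B,C,T0}  orig:{B,C}
  T[0,1] 'bb' = {B,C,S}
  T[1,2] 'ba' = {A,S}
  T[0,2] 'bba' = {A,B,C,S}

S ∈ T[0,2] ⇒ YES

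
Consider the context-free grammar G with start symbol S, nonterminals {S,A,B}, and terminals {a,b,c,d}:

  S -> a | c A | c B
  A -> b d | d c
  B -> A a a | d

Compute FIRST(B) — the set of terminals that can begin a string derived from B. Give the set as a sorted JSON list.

FIRST sets, iterate to fixpoint:
round 1:
  A via A→b d: +{b}
  A via A→d c: +{d}
  B via B→A a a: +{b,d}
  S via S→a: +{a}
  S via S→c A: +{c}
  S: {a,c}  A: {b,d}  B: {b,d}
round 2: (no change)
  S: {a,c}  A: {b,d}  B: {b,d}

FIRST(B) = ["b", "d"]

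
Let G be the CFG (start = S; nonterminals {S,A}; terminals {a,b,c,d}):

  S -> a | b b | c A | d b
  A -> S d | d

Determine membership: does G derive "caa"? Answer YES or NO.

Convert to CNF:
  S -> T0 T1 | T1 T1 | T2 A | a
  A -> S T0 | d
  T0 -> d
  T1 -> b
  T2 -> c

Fill CYK table bottom-up:
  [0..0]={T2}  "c"  orig:{}
  [1..1]={S}  "a"
  [2..2]={S}  "a"
  [0..1]=∅  "ca"
  [1..2]=∅  "aa"
  [0..2]=∅  "caa"

S ∉ T[0,2] ⇒ NO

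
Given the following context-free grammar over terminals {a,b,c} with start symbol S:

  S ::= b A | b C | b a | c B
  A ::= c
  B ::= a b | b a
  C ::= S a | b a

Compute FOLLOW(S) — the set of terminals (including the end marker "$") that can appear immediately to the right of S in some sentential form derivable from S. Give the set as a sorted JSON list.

FIRST sets, iterate to fixpoint:
iter 1:
  A via A→c: +{c}
  B via B→a b: +{a}
  B via B→b a: +{b}
  C via C→b a: +{b}
  S via S→b A: +{b}
  S via S→c B: +{c}
  FIRST(S)={b,c}  FIRST(A)={c}  FIRST(B)={a,b}  FIRST(C)={b}
iter 2:
  C via C→S a: +{c}
  FIRST(S)={b,c}  FIRST(A)={c}  FIRST(B)={a,b}  FIRST(C)={b,c}
iter 3: done
  FIRST(S)={b,c}  FIRST(A)={c}  FIRST(B)={a,b}  FIRST(C)={b,c}

FOLLOW iteration:
seed FOLLOW(S) with $
round 1:
  C→S a: FOLLOW(S) ⊇ FIRST(a) = {a}; new: +{a}
  S→b A: FOLLOW(A) ⊇ FOLLOW(S) ⊇ {$,a}; new: +{$,a}
  S→b C: FOLLOW(C) ⊇ FOLLOW(S) ⊇ {$,a}; new: +{$,a}
  S→c B: FOLLOW(B) ⊇ FOLLOW(S) ⊇ {$,a}; new: +{$,a}
  FOLLOW(S)={$,a}  FOLLOW(A)={$,a}  FOLLOW(B)={$,a}  FOLLOW(C)={$,a}
round 2: (stable)
  FOLLOW(S)={$,a}  FOLLOW(A)={$,a}  FOLLOW(B)={$,a}  FOLLOW(C)={$,a}

FOLLOW(S) = ["$", "a"]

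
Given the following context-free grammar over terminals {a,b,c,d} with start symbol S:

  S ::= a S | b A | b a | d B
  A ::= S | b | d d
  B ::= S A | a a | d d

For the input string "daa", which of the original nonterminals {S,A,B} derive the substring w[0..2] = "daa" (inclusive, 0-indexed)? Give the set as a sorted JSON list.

Convert to CNF:
  S -> T0 S | T1 A | T1 T0 | T2 B
  A -> T0 S | T1 A | T1 T0 | T2 B | T2 T2 | b
  B -> S A | T0 T0 | T2 T2
  T0 -> a
  T1 -> b
  T2 -> d

Fill CYK table bottom-up (cells [i..j] with 0 ≤ i ≤ j ≤ 2 only):
  T[0,0] 'd' = {T2}  orig:{}
  T[1,1] 'a' = {T0}  orig:{}
  T[2,2] 'a' = {T0}  orig:{}
  T[0,1] 'da' = ∅
  T[1,2] 'aa' = {B}
  T[0,2] 'daa' = {A,S}

Original NTs in T[0,2] deriving "daa": ["A", "S"]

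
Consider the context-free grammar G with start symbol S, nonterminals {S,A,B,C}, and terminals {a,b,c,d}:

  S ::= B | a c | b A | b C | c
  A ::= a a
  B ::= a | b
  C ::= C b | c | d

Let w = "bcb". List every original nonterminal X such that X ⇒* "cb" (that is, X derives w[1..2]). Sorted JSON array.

CNF form of G:
  S -> T0 T2 | T1 A | T1 C | a | b | c
  A -> T0 T0
  B -> a | b
  C -> C T1 | c | d
  T0 -> a
  T1 -> b
  T2 -> c

CYK fill — only the sub-triangle for w[1..2]:
  cell(1,1) c: {C,S,T2}  orig:{C,S}
  cell(2,2) b: {B,S,T1}  orig:{B,S}
  cell(1,2) cb: {C}

Original NTs in T[1,2] deriving "cb": ["C"]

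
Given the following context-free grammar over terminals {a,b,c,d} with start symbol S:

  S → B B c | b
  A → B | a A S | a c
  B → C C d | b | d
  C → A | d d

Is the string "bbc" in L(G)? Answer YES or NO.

CNF form of G:
  S -> B X8 | b
  A -> C X3 | T1 T2 | T1 X4 | b | d
  B -> C X5 | b | d
  C -> C X6 | T0 T0 | T1 T2 | T1 X7 | b | d
  T0 -> d
  T1 -> a
  T2 -> c
  X3 -> C T0
  X4 -> A S
  X5 -> C T0
  X6 -> C T0
  X7 -> A S
  X8 -> B T2

CYK fill:
  cell(0,0) b: {A,B,C,S}
  cell(1,1) b: {A,B,C,S}
  cell(2,2) c: {T2}  orig:{}
  cell(0,1) bb: {X4,X7}  orig:{}
  cell(1,2) bc: {X8}  orig:{}
  cell(0,2) bbc: {S}

S ∈ T[0,2] ⇒ YES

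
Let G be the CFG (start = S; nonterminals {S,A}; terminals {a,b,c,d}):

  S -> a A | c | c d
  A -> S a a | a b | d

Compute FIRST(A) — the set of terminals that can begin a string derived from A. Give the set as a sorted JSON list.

Compute FIRST by fixpoint:
iter 1:
  A via A→a b: +{a}
  A via A→d: +{d}
  S via S→a A: +{a}
  S via S→c: +{c}
  S: {a,c}  A: {a,d}
iter 2:
  A via A→S a a: +{c}
  S: {a,c}  A: {a,c,d}
iter 3: (no change)
  S: {a,c}  A: {a,c,d}

FIRST(A) = ["a", "c", "d"]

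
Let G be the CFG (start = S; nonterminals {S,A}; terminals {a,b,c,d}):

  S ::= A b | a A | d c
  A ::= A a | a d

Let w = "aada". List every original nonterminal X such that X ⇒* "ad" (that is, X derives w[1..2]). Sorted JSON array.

Convert to CNF:
  S -> A T2 | T0 A | T1 T3
  A -> A T0 | T0 T1
  T0 -> a
  T1 -> d
  T2 -> b
  T3 -> c

Fill CYK table bottom-up (cells [i..j] with 1 ≤ i ≤ j ≤ 2 only):
  T[1,1] 'a' = {T0}  orig:{}
  T[2,2] 'd' = {T1}  orig:{}
  T[1,2] 'ad' = {A}

Original NTs in T[1,2] deriving "ad": ["A"]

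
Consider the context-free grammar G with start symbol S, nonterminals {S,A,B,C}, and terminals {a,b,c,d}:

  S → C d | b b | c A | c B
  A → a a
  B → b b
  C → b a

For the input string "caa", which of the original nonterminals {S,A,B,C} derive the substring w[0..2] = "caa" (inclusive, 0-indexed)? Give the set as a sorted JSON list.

Convert to CNF:
  S -> C T2 | T1 T1 | T3 A | T3 B
  A -> T0 T0
  B -> T1 T1
  C -> T1 T0
  T0 -> a
  T1 -> b
  T2 -> d
  T3 -> c

CYK fill (cells [i..j] with 0 ≤ i ≤ j ≤ 2 only):
  T[0,0] 'c' = {T3}  orig:{}
  T[1,1] 'a' = {T0}  orig:{}
  T[2,2] 'a' = {T0}  orig:{}
  T[0,1] 'ca' = ∅
  T[1,2] 'aa' = {A}
  T[0,2] 'caa' = {S}

Original NTs in T[0,2] deriving "caa": ["S"]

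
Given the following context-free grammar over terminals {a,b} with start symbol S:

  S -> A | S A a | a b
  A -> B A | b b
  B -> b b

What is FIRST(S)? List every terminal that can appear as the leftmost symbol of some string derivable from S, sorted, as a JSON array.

FIRST sets, iterate to fixpoint:
[1]
  A via A→b b: +{b}
  B via B→b b: +{b}
  S via S→A: +{b}
  S via S→a b: +{a}
  FIRST(S)={a,b}  FIRST(A)={b}  FIRST(B)={b}
[2] (no change)
  FIRST(S)={a,b}  FIRST(A)={b}  FIRST(B)={b}

FIRST(S) = ["a", "b"]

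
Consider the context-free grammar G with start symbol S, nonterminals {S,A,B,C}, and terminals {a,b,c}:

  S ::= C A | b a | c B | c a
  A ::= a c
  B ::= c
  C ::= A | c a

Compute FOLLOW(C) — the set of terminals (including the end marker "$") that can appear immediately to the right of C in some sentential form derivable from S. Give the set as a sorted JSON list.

Compute FIRST by fixpoint:
[1]
  A via A→a c: +{a}
  B via B→c: +{c}
  C via C→A: +{a}
  C via C→c a: +{c}
  S via S→C A: +{a,c}
  S via S→b a: +{b}
  FIRST(S)={a,b,c}  FIRST(A)={a}  FIRST(B)={c}  FIRST(C)={a,c}
[2] done
  FIRST(S)={a,b,c}  FIRST(A)={a}  FIRST(B)={c}  FIRST(C)={a,c}

FOLLOW iteration:
seed FOLLOW(S) with $
round 1:
  S→C A: FOLLOW(C) ⊇ FIRST(A) = {a}; new: +{a}
  S→C A: FOLLOW(A) ⊇ FOLLOW(S) ⊇ {$}; new: +{$}
  S→c B: FOLLOW(B) ⊇ FOLLOW(S) ⊇ {$}; new: +{$}
  FOLLOW[S]={$}  FOLLOW[A]={$}  FOLLOW[B]={$}  FOLLOW[C]={a}
round 2:
  C→A: FOLLOW(A) ⊇ FOLLOW(C) ⊇ {a}; new: +{a}
  FOLLOW[S]={$}  FOLLOW[A]={$,a}  FOLLOW[B]={$}  FOLLOW[C]={a}
round 3: (no change)
  FOLLOW[S]={$}  FOLLOW[A]={$,a}  FOLLOW[B]={$}  FOLLOW[C]={a}

FOLLOW(C) = ["a"]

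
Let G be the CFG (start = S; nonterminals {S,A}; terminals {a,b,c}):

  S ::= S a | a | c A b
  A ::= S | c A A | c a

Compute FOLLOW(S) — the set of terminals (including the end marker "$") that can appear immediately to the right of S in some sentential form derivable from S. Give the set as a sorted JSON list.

FIRST iteration:
iter 1:
  A via A→c A A: +{c}
  S via S→a: +{a}
  S via S→c A b: +{c}
  FIRST[S]={a,c}  FIRST[A]={c}
iter 2:
  A via A→S: +{a}
  FIRST[S]={a,c}  FIRST[A]={a,c}
iter 3: done
  FIRST[S]={a,c}  FIRST[A]={a,c}

Compute FOLLOW by fixpoint:
seed FOLLOW(S) with $
round 1:
  A→c A A: FOLLOW(A) ⊇ FIRST(A) = {a,c}; new: +{a,c}
  S→S a: FOLLOW(S) ⊇ FIRST(a) = {a}; new: +{a}
  S→c A b: FOLLOW(A) ⊇ FIRST(b) = {b}; new: +{b}
  S: {$,a}  A: {a,b,c}
round 2:
  A→S: FOLLOW(S) ⊇ FOLLOW(A) ⊇ {a,b,c}; new: +{b,c}
  S: {$,a,b,c}  A: {a,b,c}
round 3: (no change)
  S: {$,a,b,c}  A: {a,b,c}

FOLLOW(S) = ["$", "a", "b", "c"]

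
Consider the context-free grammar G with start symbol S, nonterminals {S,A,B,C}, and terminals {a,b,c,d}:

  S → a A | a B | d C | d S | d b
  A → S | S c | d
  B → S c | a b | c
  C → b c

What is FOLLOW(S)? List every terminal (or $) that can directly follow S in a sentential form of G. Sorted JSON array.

FIRST sets, iterate to fixpoint:
round 1:
  A via A→d: +{d}
  B via B→a b: +{a}
  B via B→c: +{c}
  C via C→b c: +{b}
  S via S→a A: +{a}
  S via S→d C: +{d}
  S: {a,d}  A: {d}  B: {a,c}  C: {b}
round 2:
  A via A→S: +{a}
  B via B→S c: +{d}
  S: {a,d}  A: {a,d}  B: {a,c,d}  C: {b}
round 3: done
  S: {a,d}  A: {a,d}  B: {a,c,d}  C: {b}

Compute FOLLOW by fixpoint:
seed FOLLOW(S) with $
pass 1:
  A→S c: FOLLOW(S) ⊇ FIRST(c) = {c}; new: +{c}
  S→a A: FOLLOW(A) ⊇ FOLLOW(S) ⊇ {$,c}; new: +{$,c}
  S→a B: FOLLOW(B) ⊇ FOLLOW(S) ⊇ {$,c}; new: +{$,c}
  S→d C: FOLLOW(C) ⊇ FOLLOW(S) ⊇ {$,c}; new: +{$,c}
  FOLLOW[S]={$,c}  FOLLOW[A]={$,c}  FOLLOW[B]={$,c}  FOLLOW[C]={$,c}
pass 2: (stable)
  FOLLOW[S]={$,c}  FOLLOW[A]={$,c}  FOLLOW[B]={$,c}  FOLLOW[C]={$,c}

FOLLOW(S) = ["$", "c"]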